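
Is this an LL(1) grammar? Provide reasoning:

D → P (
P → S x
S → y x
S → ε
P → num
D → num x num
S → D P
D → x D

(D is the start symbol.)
Relevant sets:
  FIRST(P) = { 'num', 'x', 'y' }
  FIRST(S) = { 'num', 'x', 'y', ε }
  FIRST(D) = { 'num', 'x', 'y' }
  FOLLOW(S) = { 'x' }

For D:
  PREDICT(D → P '(') = { 'num', 'x', 'y' }
  PREDICT(D → num x num) = { 'num' }
  PREDICT(D → x D) = { 'x' }
For P:
  PREDICT(P → S x) = { 'num', 'x', 'y' }
  PREDICT(P → num) = { 'num' }
For S:
  PREDICT(S → y x) = { 'y' }
  PREDICT(S → ε) = { 'x' }
  PREDICT(S → D P) = { 'num', 'x', 'y' }

Conflict found: Predict set conflict for D: { 'num' }
The grammar is NOT LL(1).

Answer: No. Predict set conflict for D: { 'num' }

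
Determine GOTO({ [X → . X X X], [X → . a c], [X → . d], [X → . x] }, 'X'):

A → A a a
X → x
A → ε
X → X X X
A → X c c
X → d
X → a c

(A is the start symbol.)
GOTO(I, 'X') = CLOSURE({ [A → αX.β] : [A → α.Xβ] ∈ I, X = 'X' })

Items with dot before 'X', with the dot advanced:
  [X → . X X X] → [X → X . X X]
Closure of the advanced items:
  [X → X . X X] has the dot before X: add [X → . x], [X → . X X X], [X → . d], [X → . a c]

GOTO = { [X → . X X X], [X → . a c], [X → . d], [X → . x], [X → X . X X] }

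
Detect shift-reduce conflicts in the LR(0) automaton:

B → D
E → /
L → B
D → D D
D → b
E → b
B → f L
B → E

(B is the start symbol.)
A shift-reduce conflict occurs when an LR(0) state has both:
  - a complete (reduce) item [A → α .] (dot at the end), and
  - a shift item [B → β . c γ] (dot before a terminal).

Augment with B' → B and build the canonical LR(0) collection (I0 = CLOSURE({[B' → . B]}), then GOTO on every symbol after a dot until no new states appear). It has 11 states:
  I0: { [B → . D], [B → . E], [B → . f L], [B' → . B], [D → . D D], [D → . b], [E → . /], [E → . b] }  — shift
  I1: { [E → / .] }  — reduce
  I2: { [B' → B .] }  — accept
  I3: { [B → D .], [D → . D D], [D → . b], [D → D . D] }  — shift, reduce
  I4: { [B → E .] }  — reduce
  I5: { [D → b .], [E → b .] }  — 2 reduces
  I6: { [B → . D], [B → . E], [B → . f L], [B → f . L], [D → . D D], [D → . b], [E → . /], [E → . b], [L → . B] }  — shift
  I7: { [L → B .] }  — reduce
  I8: { [B → f L .] }  — reduce
  I9: { [D → . D D], [D → . b], [D → D . D], [D → D D .] }  — shift, reduce
  I10: { [D → b .] }  — reduce

I3 contains reduce item [B → D .] and shift item [D → . b] — shift-reduce conflict.
I9 contains reduce item [D → D D .] and shift item [D → . b] — shift-reduce conflict.

Answer: Yes — I3: [B → D .] vs [D → . b]; I9: [D → D D .] vs [D → . b]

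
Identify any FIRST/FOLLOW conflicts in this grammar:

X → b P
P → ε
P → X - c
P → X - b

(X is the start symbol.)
A FIRST/FOLLOW conflict occurs when a non-terminal N has a nullable alternative N → β (β ⇒* ε) and another alternative N → α with FIRST(α) ∩ FOLLOW(N) ≠ ∅: on such a lookahead the parser cannot decide between expanding α and letting N vanish via β.

Nullable non-terminals: P.
FIRST sets used below: FIRST(X) = { 'b' }

P: nullable alternative(s) P → ε; FOLLOW(P) = { $, '-' }
  P → ε: FIRST \ {ε} = { } — this is the only nullable alternative, skip
  P → X - c: FIRST \ {ε} = { 'b' } — disjoint from FOLLOW(P)
  P → X - b: FIRST \ {ε} = { 'b' } — disjoint from FOLLOW(P)

X has no nullable alternative, so no FIRST/FOLLOW check is needed there.

No FIRST/FOLLOW conflicts found.

Answer: No FIRST/FOLLOW conflicts.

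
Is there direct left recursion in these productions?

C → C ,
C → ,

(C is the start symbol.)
Yes, C is left-recursive

C → C ,: LEFT RECURSIVE (starts with C)
C → ,: starts with ','

The grammar has direct left recursion on: C.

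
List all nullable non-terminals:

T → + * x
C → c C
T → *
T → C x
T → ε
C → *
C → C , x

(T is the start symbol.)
{ 'T' }

ε-productions: T → ε
So T is immediately nullable.
No further non-terminal can be added: every production for the remaining non-terminals contains a terminal or a non-nullable non-terminal.
Nullable = { 'T' }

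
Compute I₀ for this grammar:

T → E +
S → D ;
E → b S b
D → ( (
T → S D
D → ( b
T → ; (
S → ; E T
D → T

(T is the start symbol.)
{ [D → . ( (], [D → . ( b], [D → . T], [E → . b S b], [S → . ; E T], [S → . D ;], [T → . ; (], [T → . E +], [T → . S D], [T' → . T] }

First, augment the grammar with T' → T
I₀ = CLOSURE({ [T' → . T] }):
  [T' → . T] has the dot before T: add [T → . E +], [T → . S D], [T → . ; (]
  [T → . E +] has the dot before E: add [E → . b S b]
  [T → . S D] has the dot before S: add [S → . D ;], [S → . ; E T]
  [S → . D ;] has the dot before D: add [D → . ( (], [D → . ( b], [D → . T]
No further items can be added.

I₀ = { [D → . ( (], [D → . ( b], [D → . T], [E → . b S b], [S → . ; E T], [S → . D ;], [T → . ; (], [T → . E +], [T → . S D], [T' → . T] }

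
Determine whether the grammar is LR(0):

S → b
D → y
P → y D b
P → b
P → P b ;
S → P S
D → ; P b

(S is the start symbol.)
No. Reduce-reduce conflict: [P → b .] and [S → b .]

A grammar is LR(0) if no state in the canonical LR(0) collection has:
  - both a shift item (dot before a terminal) and a complete item (shift-reduce conflict), or
  - two or more complete items (reduce-reduce conflict; the accept item [S' → S .] counts as a complete item here).

Augment with S' → S and build the canonical LR(0) collection (I0 = CLOSURE({[S' → . S]}), then GOTO on every symbol after a dot until no new states appear). It has 15 states:
  I0: { [P → . P b ;], [P → . b], [P → . y D b], [S → . P S], [S → . b], [S' → . S] }  — shift
  I1: { [P → . P b ;], [P → . b], [P → . y D b], [P → P . b ;], [S → . P S], [S → . b], [S → P . S] }  — shift
  I2: { [S' → S .] }  — accept
  I3: { [P → b .], [S → b .] }  — 2 reduces
  I4: { [D → . ; P b], [D → . y], [P → y . D b] }  — shift
  I5: { [D → ; . P b], [P → . P b ;], [P → . b], [P → . y D b] }  — shift
  I6: { [P → y D . b] }  — shift
  I7: { [D → y .] }  — reduce
  I8: { [P → y D b .] }  — reduce
  I9: { [D → ; P . b], [P → P . b ;] }  — shift
  I10: { [P → b .] }  — reduce
  I11: { [D → ; P b .], [P → P b . ;] }  — shift, reduce
  I12: { [P → P b ; .] }  — reduce
  I13: { [S → P S .] }  — reduce
  I14: { [P → P b . ;], [P → b .], [S → b .] }  — shift, 2 reduces

Conflict in state I3:
  Reduce-reduce conflict: [P → b .] and [S → b .]
So the grammar is NOT LR(0).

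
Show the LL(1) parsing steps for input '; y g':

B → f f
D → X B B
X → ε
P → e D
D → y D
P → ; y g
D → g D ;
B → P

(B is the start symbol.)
Stack is shown with the top on the left.

Stack    Input    Action
------------------------
B $      ; y g $  output B → P
P $      ; y g $  output P → ; y g
; y g $  ; y g $  match ';'
y g $    y g $    match 'y'
g $      g $      match 'g'
$        $        accept

The string is accepted.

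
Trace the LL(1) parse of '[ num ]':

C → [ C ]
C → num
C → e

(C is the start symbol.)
Stack is shown with the top on the left.

Stack    Input      Action
--------------------------
C $      [ num ] $  output C → [ C ]
[ C ] $  [ num ] $  match '['
C ] $    num ] $    output C → num
num ] $  num ] $    match 'num'
] $      ] $        match ']'
$        $          accept

The string is accepted.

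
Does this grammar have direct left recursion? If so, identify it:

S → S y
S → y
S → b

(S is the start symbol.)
Direct left recursion occurs when N → N α for some non-terminal N (the right-hand side begins with the left-hand side itself).

S → S y: LEFT RECURSIVE (starts with S)
S → y: starts with y
S → b: starts with b

The grammar has direct left recursion on: S.

Answer: Yes, S is left-recursive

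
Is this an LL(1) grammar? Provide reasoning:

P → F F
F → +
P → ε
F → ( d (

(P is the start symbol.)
Yes, the grammar is LL(1).

Relevant sets:
  FIRST(F) = { '(', '+' }
  FOLLOW(P) = { $ }

For P:
  PREDICT(P → F F) = { '(', '+' }
  PREDICT(P → ε) = { $ }
For F:
  PREDICT(F → '+') = { '+' }
  PREDICT(F → '(' d '(') = { '(' }

All predict sets are disjoint. The grammar IS LL(1).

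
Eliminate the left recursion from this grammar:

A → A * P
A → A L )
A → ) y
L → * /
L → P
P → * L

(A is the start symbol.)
A is directly left-recursive. The standard transformation for
  A → A α₁ | ... | A α_m | β₁ | ... | β_n
is
  A  → β₁ A' | ... | β_n A'
  A' → α₁ A' | ... | α_m A' | ε

A → ) y becomes A → ) y A'
A → A * P becomes A' → * P A'
A → A L ) becomes A' → L ) A'
Add A' → ε

Productions for other non-terminals are unchanged:
  L → * /
  L → P
  P → * L

Resulting grammar:
A → ) y A'
A' → * P A'
A' → L ) A'
A' → ε
L → * /
L → P
P → * L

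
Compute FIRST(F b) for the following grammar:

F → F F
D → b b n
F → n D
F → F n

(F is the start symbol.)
FIRST sets of the non-terminals involved (from the grammar, by fixed-point iteration):
  FIRST(F) = { 'n' }

To compute FIRST(F b), process the symbols left to right:
Symbol F is a non-terminal. Add FIRST(F) \ {ε} = { 'n' }
F is not nullable (ε ∉ FIRST(F)), so stop here.
FIRST(F b) = { 'n' }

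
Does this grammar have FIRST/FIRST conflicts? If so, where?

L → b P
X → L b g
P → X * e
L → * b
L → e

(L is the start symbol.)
A FIRST/FIRST conflict occurs when two productions N → α and N → β for the same non-terminal have FIRST(α) ∩ FIRST(β) ≠ ∅ (with ε ∈ FIRST of a nullable right-hand side, so two nullable alternatives also conflict).

Productions for L:
  L → b P: FIRST = { 'b' }
  L → * b: FIRST = { '*' }
  L → e: FIRST = { 'e' }
X, P have only one production, so no FIRST/FIRST conflict is possible there.

All alternatives of each non-terminal have pairwise disjoint FIRST sets.

Answer: No FIRST/FIRST conflicts.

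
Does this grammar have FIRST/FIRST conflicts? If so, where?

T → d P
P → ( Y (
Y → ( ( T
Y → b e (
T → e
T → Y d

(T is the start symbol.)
FIRST sets of the non-terminals at (or reachable through a nullable prefix from) the front of some alternative:
  FIRST(Y) = { '(', 'b' }

Productions for T:
  T → d P: FIRST = { 'd' }
  T → e: FIRST = { 'e' }
  T → Y d: FIRST = { '(', 'b' }
Productions for Y:
  Y → ( ( T: FIRST = { '(' }
  Y → b e (: FIRST = { 'b' }
P has only one production, so no FIRST/FIRST conflict is possible there.

All alternatives of each non-terminal have pairwise disjoint FIRST sets.

Answer: No FIRST/FIRST conflicts.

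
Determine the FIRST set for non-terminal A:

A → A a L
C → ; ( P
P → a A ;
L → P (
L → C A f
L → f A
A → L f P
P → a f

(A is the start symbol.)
{ ';', 'a', 'f' }

FIRST sets of the other non-terminals involved (by the same procedure, iterated to a fixed point):
  FIRST(L) = { ';', 'a', 'f' }

From A → A a L:
  - A is the symbol being defined: contributes nothing new
    A is not nullable, so stop
From A → L f P:
  - L is a non-terminal: add FIRST(L) \ {ε} = { ';', 'a', 'f' }
    L is not nullable, so stop

Collecting: FIRST(A) = { ';', 'a', 'f' }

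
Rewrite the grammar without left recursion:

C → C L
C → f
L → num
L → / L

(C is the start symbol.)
C is directly left-recursive. The standard transformation for
  A → A α₁ | ... | A α_m | β₁ | ... | β_n
is
  A  → β₁ A' | ... | β_n A'
  A' → α₁ A' | ... | α_m A' | ε

C → f becomes C → f C'
C → C L becomes C' → L C'
Add C' → ε

Productions for other non-terminals are unchanged:
  L → num
  L → / L

Resulting grammar:
C → f C'
C' → L C'
C' → ε
L → num
L → / L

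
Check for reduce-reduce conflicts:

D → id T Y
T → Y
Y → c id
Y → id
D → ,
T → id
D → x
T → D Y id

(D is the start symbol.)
Yes — I9: [T → id .] vs [Y → id .]

A reduce-reduce conflict occurs when an LR(0) state has two complete items [A → α .] and [B → β .] — both call for a reduction, and with no lookahead the parser cannot choose between them.

Augment with D' → D and build the canonical LR(0) collection (I0 = CLOSURE({[D' → . D]}), then GOTO on every symbol after a dot until no new states appear). It has 15 states:
  I0: { [D → . ,], [D → . id T Y], [D → . x], [D' → . D] }  — shift
  I1: { [D → , .] }  — reduce
  I2: { [D' → D .] }  — accept
  I3: { [D → . ,], [D → . id T Y], [D → . x], [D → id . T Y], [T → . D Y id], [T → . Y], [T → . id], [Y → . c id], [Y → . id] }  — shift
  I4: { [D → x .] }  — reduce
  I5: { [T → D . Y id], [Y → . c id], [Y → . id] }  — shift
  I6: { [D → id T . Y], [Y → . c id], [Y → . id] }  — shift
  I7: { [T → Y .] }  — reduce
  I8: { [Y → c . id] }  — shift
  I9: { [D → . ,], [D → . id T Y], [D → . x], [D → id . T Y], [T → . D Y id], [T → . Y], [T → . id], [T → id .], [Y → . c id], [Y → . id], [Y → id .] }  — shift, 2 reduces
  I10: { [Y → c id .] }  — reduce
  I11: { [D → id T Y .] }  — reduce
  I12: { [Y → id .] }  — reduce
  I13: { [T → D Y . id] }  — shift
  I14: { [T → D Y id .] }  — reduce

I9 contains complete items [T → id .], [Y → id .] — reduce-reduce conflict.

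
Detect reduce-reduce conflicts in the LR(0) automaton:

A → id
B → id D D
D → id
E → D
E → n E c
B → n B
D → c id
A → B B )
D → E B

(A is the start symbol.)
Yes — I17: [B → id D D .] vs [E → D .]

Augment with A' → A and build the canonical LR(0) collection (I0 = CLOSURE({[A' → . A]}), then GOTO on every symbol after a dot until no new states appear). It has 20 states:
  I0: { [A → . B B )], [A → . id], [A' → . A], [B → . id D D], [B → . n B] }  — shift
  I1: { [A' → A .] }  — accept
  I2: { [A → B . B )], [B → . id D D], [B → . n B] }  — shift
  I3: { [A → id .], [B → id . D D], [D → . E B], [D → . c id], [D → . id], [E → . D], [E → . n E c] }  — shift, reduce
  I4: { [B → . id D D], [B → . n B], [B → n . B] }  — shift
  I5: { [B → n B .] }  — reduce
  I6: { [B → id . D D], [D → . E B], [D → . c id], [D → . id], [E → . D], [E → . n E c] }  — shift
  I7: { [B → id D . D], [D → . E B], [D → . c id], [D → . id], [E → . D], [E → . n E c], [E → D .] }  — shift, reduce
  I8: { [B → . id D D], [B → . n B], [D → E . B] }  — shift
  I9: { [D → c . id] }  — shift
  I10: { [D → id .] }  — reduce
  I11: { [D → . E B], [D → . c id], [D → . id], [E → . D], [E → . n E c], [E → n . E c] }  — shift
  I12: { [E → D .] }  — reduce
  I13: { [B → . id D D], [B → . n B], [D → E . B], [E → n E . c] }  — shift
  I14: { [D → E B .] }  — reduce
  I15: { [E → n E c .] }  — reduce
  I16: { [D → c id .] }  — reduce
  I17: { [B → id D D .], [E → D .] }  — 2 reduces
  I18: { [A → B B . )] }  — shift
  I19: { [A → B B ) .] }  — reduce

I17 contains complete items [B → id D D .], [E → D .] — reduce-reduce conflict.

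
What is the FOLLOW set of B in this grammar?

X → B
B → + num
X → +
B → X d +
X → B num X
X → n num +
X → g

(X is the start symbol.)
To compute FOLLOW(B), find every occurrence of B on a right-hand side N → α B β: add FIRST(β) \ {ε}, and if β is empty or nullable also add FOLLOW(N). Iterate to a fixed point.

In X → B: B is at the end, add FOLLOW(X)
In X → B num X: B is followed by num X, add FIRST(num X) \ {ε} = { 'num' }

The FOLLOW sets referred to above (computed the same way, to a fixed point):
  FOLLOW(X) = { $, 'd' }

Taking the union: FOLLOW(B) = { $, 'd', 'num' }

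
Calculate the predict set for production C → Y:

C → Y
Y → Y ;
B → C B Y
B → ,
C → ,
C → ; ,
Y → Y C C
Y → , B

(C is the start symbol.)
PREDICT(C → Y) = (FIRST(RHS) \ {ε}) ∪ (FOLLOW(C) if ε ∈ FIRST(RHS), i.e. RHS ⇒* ε)
FIRST(Y) = { ',' }
FIRST(Y) = { ',' }
ε ∉ FIRST(Y), so FOLLOW(C) is not added.
PREDICT(C → Y) = { ',' }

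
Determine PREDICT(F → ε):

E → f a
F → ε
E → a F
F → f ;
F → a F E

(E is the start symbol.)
{ $, 'a', 'f' }

PREDICT(F → ε) = (FIRST(RHS) \ {ε}) ∪ (FOLLOW(F) if ε ∈ FIRST(RHS), i.e. RHS ⇒* ε)
The right-hand side is ε (FIRST(ε) = { ε }), so the predict set is FOLLOW(F) = { $, 'a', 'f' }
PREDICT(F → ε) = { $, 'a', 'f' }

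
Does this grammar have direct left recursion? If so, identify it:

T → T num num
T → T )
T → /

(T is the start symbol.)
Direct left recursion occurs when N → N α for some non-terminal N (the right-hand side begins with the left-hand side itself).

T → T num num: LEFT RECURSIVE (starts with T)
T → T ): LEFT RECURSIVE (starts with T)
T → /: starts with '/'

The grammar has direct left recursion on: T.

Answer: Yes, T is left-recursive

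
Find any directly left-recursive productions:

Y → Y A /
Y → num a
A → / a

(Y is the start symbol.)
Yes, Y is left-recursive

Y → Y A /: LEFT RECURSIVE (starts with Y)
Y → num a: starts with num
A → / a: starts with '/'

The grammar has direct left recursion on: Y.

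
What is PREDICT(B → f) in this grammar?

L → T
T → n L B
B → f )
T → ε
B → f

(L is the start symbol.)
{ 'f' }

PREDICT(B → f) = (FIRST(RHS) \ {ε}) ∪ (FOLLOW(B) if ε ∈ FIRST(RHS), i.e. RHS ⇒* ε)
FIRST(f) = { 'f' }
ε ∉ FIRST(f), so FOLLOW(B) is not added.
PREDICT(B → f) = { 'f' }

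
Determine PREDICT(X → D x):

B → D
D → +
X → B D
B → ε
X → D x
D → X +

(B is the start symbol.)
PREDICT(X → D x) = (FIRST(RHS) \ {ε}) ∪ (FOLLOW(X) if ε ∈ FIRST(RHS), i.e. RHS ⇒* ε)
FIRST(D) = { '+' }
FIRST(D x) = { '+' }
ε ∉ FIRST(D x), so FOLLOW(X) is not added.
PREDICT(X → D x) = { '+' }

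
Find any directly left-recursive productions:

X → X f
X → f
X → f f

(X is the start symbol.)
Direct left recursion occurs when N → N α for some non-terminal N (the right-hand side begins with the left-hand side itself).

X → X f: LEFT RECURSIVE (starts with X)
X → f: starts with f
X → f f: starts with f

The grammar has direct left recursion on: X.

Answer: Yes, X is left-recursive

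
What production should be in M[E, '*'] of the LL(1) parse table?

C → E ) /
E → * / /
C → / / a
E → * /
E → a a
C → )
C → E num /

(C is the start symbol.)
E → * / /, E → * /

To find M[E, '*'], we find productions for E where '*' is in the predict set (PREDICT(N → α) = (FIRST(α) \ {ε}) ∪ (FOLLOW(N) if α ⇒* ε)).

E → * / /: PREDICT = { '*' }
  '*' is in predict set, so this production goes in M[E, '*']
E → * /: PREDICT = { '*' }
  '*' is in predict set, so this production goes in M[E, '*']
E → a a: PREDICT = { 'a' }

M[E, '*'] = E → * / /, E → * /  (a multiply-defined cell — the grammar is not LL(1))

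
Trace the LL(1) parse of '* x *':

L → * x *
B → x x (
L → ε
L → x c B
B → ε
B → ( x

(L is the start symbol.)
LL(1) parsing maintains a stack (initially the start symbol over $) and the input. At each step: if the stack top is a terminal, match it against the current input token; if it is a non-terminal N, replace it with the RHS of M[N, lookahead] (the unique production whose predict set contains the lookahead).

Stack is shown with the top on the left.

Stack    Input    Action
------------------------
L $      * x * $  output L → * x *
* x * $  * x * $  match '*'
x * $    x * $    match 'x'
* $      * $      match '*'
$        $        accept

The string is accepted.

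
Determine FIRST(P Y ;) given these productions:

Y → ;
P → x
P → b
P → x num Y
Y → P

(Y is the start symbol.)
FIRST sets of the non-terminals involved (from the grammar, by fixed-point iteration):
  FIRST(P) = { 'b', 'x' }

To compute FIRST(P Y ;), process the symbols left to right:
Symbol P is a non-terminal. Add FIRST(P) \ {ε} = { 'b', 'x' }
P is not nullable (ε ∉ FIRST(P)), so stop here.
FIRST(P Y ;) = { 'b', 'x' }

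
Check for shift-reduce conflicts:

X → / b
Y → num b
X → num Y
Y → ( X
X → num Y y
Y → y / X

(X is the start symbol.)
Yes — I5: [X → num Y .] vs [X → num Y . y]

A shift-reduce conflict occurs when an LR(0) state has both:
  - a complete (reduce) item [A → α .] (dot at the end), and
  - a shift item [B → β . c γ] (dot before a terminal).

Augment with X' → X and build the canonical LR(0) collection (I0 = CLOSURE({[X' → . X]}), then GOTO on every symbol after a dot until no new states appear). It has 14 states:
  I0: { [X → . / b], [X → . num Y y], [X → . num Y], [X' → . X] }  — shift
  I1: { [X → / . b] }  — shift
  I2: { [X' → X .] }  — accept
  I3: { [X → num . Y y], [X → num . Y], [Y → . ( X], [Y → . num b], [Y → . y / X] }  — shift
  I4: { [X → . / b], [X → . num Y y], [X → . num Y], [Y → ( . X] }  — shift
  I5: { [X → num Y . y], [X → num Y .] }  — shift, reduce
  I6: { [Y → num . b] }  — shift
  I7: { [Y → y . / X] }  — shift
  I8: { [X → . / b], [X → . num Y y], [X → . num Y], [Y → y / . X] }  — shift
  I9: { [Y → y / X .] }  — reduce
  I10: { [Y → num b .] }  — reduce
  I11: { [X → num Y y .] }  — reduce
  I12: { [Y → ( X .] }  — reduce
  I13: { [X → / b .] }  — reduce

I5 contains reduce item [X → num Y .] and shift item [X → num Y . y] — shift-reduce conflict.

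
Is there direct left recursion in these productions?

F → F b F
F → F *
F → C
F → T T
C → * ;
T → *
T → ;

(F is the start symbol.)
Yes, F is left-recursive

F → F b F: LEFT RECURSIVE (starts with F)
F → F *: LEFT RECURSIVE (starts with F)
F → C: starts with C
F → T T: starts with T
C → * ;: starts with '*'
T → *: starts with '*'
T → ;: starts with ';'

The grammar has direct left recursion on: F.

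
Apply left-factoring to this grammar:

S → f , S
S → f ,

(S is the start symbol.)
Left-factoring transforms A → αβ₁ | αβ₂ into A → αA' and A' → β₁ | β₂
(α is the longest common prefix among the alternatives). Repeat until
no nonterminal has two alternatives with a common prefix.

Round 1: S has alternatives sharing prefix 'f ,'. Introduce S': S → f , S'
  Add: S' → S
  Add: S' → ε

No remaining common prefixes — done.

Resulting grammar:
S → f , S'
S' → S
S' → ε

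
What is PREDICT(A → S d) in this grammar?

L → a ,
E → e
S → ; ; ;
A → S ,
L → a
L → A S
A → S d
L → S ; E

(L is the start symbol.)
PREDICT(A → S d) = (FIRST(RHS) \ {ε}) ∪ (FOLLOW(A) if ε ∈ FIRST(RHS), i.e. RHS ⇒* ε)
FIRST(S) = { ';' }
FIRST(S d) = { ';' }
ε ∉ FIRST(S d), so FOLLOW(A) is not added.
PREDICT(A → S d) = { ';' }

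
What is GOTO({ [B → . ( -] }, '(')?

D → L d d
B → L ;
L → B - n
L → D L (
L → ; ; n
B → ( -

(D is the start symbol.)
{ [B → ( . -] }

GOTO(I, '(') = CLOSURE({ [A → αX.β] : [A → α.Xβ] ∈ I, X = '(' })

Items with dot before '(', with the dot advanced:
  [B → . ( -] → [B → ( . -]
Closure adds nothing (no advanced item has the dot before a non-terminal).

GOTO = { [B → ( . -] }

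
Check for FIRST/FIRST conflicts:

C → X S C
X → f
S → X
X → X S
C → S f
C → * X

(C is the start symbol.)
A FIRST/FIRST conflict occurs when two productions N → α and N → β for the same non-terminal have FIRST(α) ∩ FIRST(β) ≠ ∅ (with ε ∈ FIRST of a nullable right-hand side, so two nullable alternatives also conflict).

FIRST sets of the non-terminals at (or reachable through a nullable prefix from) the front of some alternative:
  FIRST(X) = { 'f' }
  FIRST(S) = { 'f' }

Productions for C:
  C → X S C: FIRST = { 'f' }
  C → S f: FIRST = { 'f' }
  C → * X: FIRST = { '*' }
Productions for X:
  X → f: FIRST = { 'f' }
  X → X S: FIRST = { 'f' }
S has only one production, so no FIRST/FIRST conflict is possible there.

Conflict for C: C → X S C and C → S f
  Overlap: { 'f' }
Conflict for X: X → f and X → X S
  Overlap: { 'f' }

Answer: Yes. C → X S C / C → S f on { 'f' }; X → f / X → X S on { 'f' }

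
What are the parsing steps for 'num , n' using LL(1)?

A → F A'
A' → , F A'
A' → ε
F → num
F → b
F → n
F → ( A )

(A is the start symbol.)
Stack is shown with the top on the left.

Stack     Input      Action
---------------------------
A $       num , n $  output A → F A'
F A' $    num , n $  output F → num
num A' $  num , n $  match 'num'
A' $      , n $      output A' → , F A'
, F A' $  , n $      match ','
F A' $    n $        output F → n
n A' $    n $        match 'n'
A' $      $          output A' → ε
$         $          accept

The string is accepted.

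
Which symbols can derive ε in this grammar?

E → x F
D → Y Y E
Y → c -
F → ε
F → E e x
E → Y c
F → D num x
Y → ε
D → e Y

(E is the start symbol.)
A non-terminal is nullable if it can derive ε (the empty string): either it has an ε-production, or it has a production whose right-hand side consists entirely of nullable non-terminals.

ε-productions: F → ε, Y → ε
So F, Y are immediately nullable.
No further non-terminal can be added: every production for the remaining non-terminals contains a terminal or a non-nullable non-terminal.
Nullable = { 'F', 'Y' }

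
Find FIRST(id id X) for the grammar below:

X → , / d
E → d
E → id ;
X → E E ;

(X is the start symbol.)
To compute FIRST(id id X), process the symbols left to right:
Symbol id is a terminal. Add 'id' and stop.
FIRST(id id X) = { 'id' }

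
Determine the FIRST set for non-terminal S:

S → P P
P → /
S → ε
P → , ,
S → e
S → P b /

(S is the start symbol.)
{ ',', '/', 'e', ε }

FIRST sets of the other non-terminals involved (by the same procedure, iterated to a fixed point):
  FIRST(P) = { ',', '/' }

From S → P P:
  - P is a non-terminal: add FIRST(P) \ {ε} = { ',', '/' }
    P is not nullable, so stop
From S → ε:
  - ε-production, so ε ∈ FIRST(S)
From S → e:
  - e is a terminal: add 'e' and stop
From S → P b /:
  - P is a non-terminal: add FIRST(P) \ {ε} = { ',', '/' }
    P is not nullable, so stop

Collecting: FIRST(S) = { ',', '/', 'e', ε }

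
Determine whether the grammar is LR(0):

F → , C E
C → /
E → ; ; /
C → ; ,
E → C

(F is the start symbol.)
A grammar is LR(0) if no state in the canonical LR(0) collection has:
  - both a shift item (dot before a terminal) and a complete item (shift-reduce conflict), or
  - two or more complete items (reduce-reduce conflict; the accept item [F' → F .] counts as a complete item here).

Augment with F' → F and build the canonical LR(0) collection (I0 = CLOSURE({[F' → . F]}), then GOTO on every symbol after a dot until no new states appear). It has 12 states:
  I0: { [F → . , C E], [F' → . F] }  — shift
  I1: { [C → . /], [C → . ; ,], [F → , . C E] }  — shift
  I2: { [F' → F .] }  — accept
  I3: { [C → / .] }  — reduce
  I4: { [C → ; . ,] }  — shift
  I5: { [C → . /], [C → . ; ,], [E → . ; ; /], [E → . C], [F → , C . E] }  — shift
  I6: { [C → ; . ,], [E → ; . ; /] }  — shift
  I7: { [E → C .] }  — reduce
  I8: { [F → , C E .] }  — reduce
  I9: { [C → ; , .] }  — reduce
  I10: { [E → ; ; . /] }  — shift
  I11: { [E → ; ; / .] }  — reduce

Every state is either a pure shift/goto state or contains exactly one complete item and nothing to shift — no conflicts. The grammar is LR(0).

Answer: Yes, the grammar is LR(0)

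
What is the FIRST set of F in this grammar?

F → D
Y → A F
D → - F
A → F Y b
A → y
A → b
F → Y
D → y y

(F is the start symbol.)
To compute FIRST(F), examine every production with F on the left-hand side, reading each right-hand side left to right until a non-nullable symbol is reached.

FIRST sets of the other non-terminals involved (by the same procedure, iterated to a fixed point):
  FIRST(D) = { '-', 'y' }
  FIRST(Y) = { '-', 'b', 'y' }

From F → D:
  - D is a non-terminal: add FIRST(D) \ {ε} = { '-', 'y' }
    D is not nullable, so stop
From F → Y:
  - Y is a non-terminal: add FIRST(Y) \ {ε} = { '-', 'b', 'y' }
    Y is not nullable, so stop

Collecting: FIRST(F) = { '-', 'b', 'y' }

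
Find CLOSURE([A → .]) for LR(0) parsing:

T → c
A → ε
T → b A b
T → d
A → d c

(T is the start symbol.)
To compute CLOSURE, for each item [A → α.Bβ] where B is a non-terminal, add [B → .γ] for all productions B → γ; repeat for the newly added items until nothing changes.

Start with: [A → .]
The dot is at the end, so nothing is added.

CLOSURE = { [A → .] }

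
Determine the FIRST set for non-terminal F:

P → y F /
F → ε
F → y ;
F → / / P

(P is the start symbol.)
To compute FIRST(F), examine every production with F on the left-hand side, reading each right-hand side left to right until a non-nullable symbol is reached.

From F → ε:
  - ε-production, so ε ∈ FIRST(F)
From F → y ;:
  - y is a terminal: add 'y' and stop
From F → / / P:
  - '/' is a terminal: add '/' and stop

Collecting: FIRST(F) = { '/', 'y', ε }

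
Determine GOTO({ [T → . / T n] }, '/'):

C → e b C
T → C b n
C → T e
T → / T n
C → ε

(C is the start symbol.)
{ [C → . T e], [C → . e b C], [C → .], [T → . / T n], [T → . C b n], [T → / . T n] }

GOTO(I, '/') = CLOSURE({ [A → αX.β] : [A → α.Xβ] ∈ I, X = '/' })

Items with dot before '/', with the dot advanced:
  [T → . / T n] → [T → / . T n]
Closure of the advanced items:
  [T → / . T n] has the dot before T: add [T → . C b n], [T → . / T n]
  [T → . C b n] has the dot before C: add [C → . e b C], [C → . T e], [C → .]

GOTO = { [C → . T e], [C → . e b C], [C → .], [T → . / T n], [T → . C b n], [T → / . T n] }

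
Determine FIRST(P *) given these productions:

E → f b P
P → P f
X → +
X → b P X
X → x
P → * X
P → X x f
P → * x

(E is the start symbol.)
FIRST sets of the non-terminals involved (from the grammar, by fixed-point iteration):
  FIRST(P) = { '*', '+', 'b', 'x' }

To compute FIRST(P *), process the symbols left to right:
Symbol P is a non-terminal. Add FIRST(P) \ {ε} = { '*', '+', 'b', 'x' }
P is not nullable (ε ∉ FIRST(P)), so stop here.
FIRST(P *) = { '*', '+', 'b', 'x' }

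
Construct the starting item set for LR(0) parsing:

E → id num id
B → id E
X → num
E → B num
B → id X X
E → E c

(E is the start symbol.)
{ [B → . id E], [B → . id X X], [E → . B num], [E → . E c], [E → . id num id], [E' → . E] }

First, augment the grammar with E' → E
I₀ = CLOSURE({ [E' → . E] }):
  [E' → . E] has the dot before E: add [E → . id num id], [E → . B num], [E → . E c]
  [E → . B num] has the dot before B: add [B → . id E], [B → . id X X]
No further items can be added.

I₀ = { [B → . id E], [B → . id X X], [E → . B num], [E → . E c], [E → . id num id], [E' → . E] }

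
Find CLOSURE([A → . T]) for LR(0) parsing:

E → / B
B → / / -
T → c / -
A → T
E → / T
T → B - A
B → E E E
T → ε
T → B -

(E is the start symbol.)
{ [A → . T], [B → . / / -], [B → . E E E], [E → . / B], [E → . / T], [T → . B - A], [T → . B -], [T → . c / -], [T → .] }

To compute CLOSURE, for each item [A → α.Bβ] where B is a non-terminal, add [B → .γ] for all productions B → γ; repeat for the newly added items until nothing changes.

Start with: [A → . T]
  [A → . T] has the dot before T: add [T → . c / -], [T → . B - A], [T → .], [T → . B -]
  [T → . B - A] has the dot before B: add [B → . / / -], [B → . E E E]
  [B → . E E E] has the dot before E: add [E → . / B], [E → . / T]
No further items can be added.

CLOSURE = { [A → . T], [B → . / / -], [B → . E E E], [E → . / B], [E → . / T], [T → . B - A], [T → . B -], [T → . c / -], [T → .] }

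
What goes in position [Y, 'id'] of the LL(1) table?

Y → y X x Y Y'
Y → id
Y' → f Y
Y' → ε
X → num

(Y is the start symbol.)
Y → id

To find M[Y, 'id'], we find productions for Y where 'id' is in the predict set (PREDICT(N → α) = (FIRST(α) \ {ε}) ∪ (FOLLOW(N) if α ⇒* ε)).

Y → y X x Y Y': PREDICT = { 'y' }
Y → id: PREDICT = { 'id' }
  'id' is in predict set, so this production goes in M[Y, 'id']

M[Y, 'id'] = Y → id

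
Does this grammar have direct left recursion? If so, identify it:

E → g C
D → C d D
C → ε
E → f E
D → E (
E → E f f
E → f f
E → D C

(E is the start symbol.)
E → g C: starts with g
D → C d D: starts with C
C → ε: starts with ε
E → f E: starts with f
D → E (: starts with E
E → E f f: LEFT RECURSIVE (starts with E)
E → f f: starts with f
E → D C: starts with D

The grammar has direct left recursion on: E.

Answer: Yes, E is left-recursive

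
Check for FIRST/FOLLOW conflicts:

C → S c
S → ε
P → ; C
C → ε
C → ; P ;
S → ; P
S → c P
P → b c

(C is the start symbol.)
A FIRST/FOLLOW conflict occurs when a non-terminal N has a nullable alternative N → β (β ⇒* ε) and another alternative N → α with FIRST(α) ∩ FOLLOW(N) ≠ ∅: on such a lookahead the parser cannot decide between expanding α and letting N vanish via β.

Nullable non-terminals: C, S.
FIRST sets used below: FIRST(S) = { ';', 'c', ε }

C: nullable alternative(s) C → ε; FOLLOW(C) = { $, ';', 'c' }
  C → S c: FIRST \ {ε} = { ';', 'c' } — overlaps FOLLOW(C) on { ';', 'c' }: CONFLICT
  C → ε: FIRST \ {ε} = { } — this is the only nullable alternative, skip
  C → ; P ;: FIRST \ {ε} = { ';' } — overlaps FOLLOW(C) on { ';' }: CONFLICT

S: nullable alternative(s) S → ε; FOLLOW(S) = { 'c' }
  S → ε: FIRST \ {ε} = { } — this is the only nullable alternative, skip
  S → ; P: FIRST \ {ε} = { ';' } — disjoint from FOLLOW(S)
  S → c P: FIRST \ {ε} = { 'c' } — overlaps FOLLOW(S) on { 'c' }: CONFLICT

P has no nullable alternative, so no FIRST/FOLLOW check is needed there.

So the grammar has 3 FIRST/FOLLOW conflicts (marked CONFLICT above).

Answer: Yes. C → S c with FOLLOW(C) on { ';', 'c' }; C → ';' P ';' with FOLLOW(C) on { ';' }; S → c P with FOLLOW(S) on { 'c' }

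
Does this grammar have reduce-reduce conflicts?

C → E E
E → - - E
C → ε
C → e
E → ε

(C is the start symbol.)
Yes — I0: [C → .] vs [E → .]

A reduce-reduce conflict occurs when an LR(0) state has two complete items [A → α .] and [B → β .] — both call for a reduction, and with no lookahead the parser cannot choose between them.

Augment with C' → C and build the canonical LR(0) collection (I0 = CLOSURE({[C' → . C]}), then GOTO on every symbol after a dot until no new states appear). It has 8 states:
  I0: { [C → . E E], [C → . e], [C → .], [C' → . C], [E → . - - E], [E → .] }  — shift, 2 reduces
  I1: { [E → - . - E] }  — shift
  I2: { [C' → C .] }  — accept
  I3: { [C → E . E], [E → . - - E], [E → .] }  — shift, reduce
  I4: { [C → e .] }  — reduce
  I5: { [C → E E .] }  — reduce
  I6: { [E → - - . E], [E → . - - E], [E → .] }  — shift, reduce
  I7: { [E → - - E .] }  — reduce

I0 contains complete items [C → .], [E → .] — reduce-reduce conflict.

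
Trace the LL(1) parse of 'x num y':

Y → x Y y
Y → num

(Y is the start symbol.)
Stack is shown with the top on the left.

Stack    Input      Action
--------------------------
Y $      x num y $  output Y → x Y y
x Y y $  x num y $  match 'x'
Y y $    num y $    output Y → num
num y $  num y $    match 'num'
y $      y $        match 'y'
$        $          accept

The string is accepted.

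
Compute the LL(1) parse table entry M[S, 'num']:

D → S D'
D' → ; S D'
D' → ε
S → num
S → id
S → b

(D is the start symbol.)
To find M[S, 'num'], we find productions for S where 'num' is in the predict set (PREDICT(N → α) = (FIRST(α) \ {ε}) ∪ (FOLLOW(N) if α ⇒* ε)).

S → num: PREDICT = { 'num' }
  'num' is in predict set, so this production goes in M[S, 'num']
S → id: PREDICT = { 'id' }
S → b: PREDICT = { 'b' }

M[S, 'num'] = S → num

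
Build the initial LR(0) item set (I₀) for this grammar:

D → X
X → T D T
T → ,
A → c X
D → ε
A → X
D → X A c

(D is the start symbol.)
{ [D → . X A c], [D → . X], [D → .], [D' → . D], [T → . ,], [X → . T D T] }

First, augment the grammar with D' → D
I₀ = CLOSURE({ [D' → . D] }):
  [D' → . D] has the dot before D: add [D → . X], [D → .], [D → . X A c]
  [D → . X] has the dot before X: add [X → . T D T]
  [X → . T D T] has the dot before T: add [T → . ,]
No further items can be added.

I₀ = { [D → . X A c], [D → . X], [D → .], [D' → . D], [T → . ,], [X → . T D T] }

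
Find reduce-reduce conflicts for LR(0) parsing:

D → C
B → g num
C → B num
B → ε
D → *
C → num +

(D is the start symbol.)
No reduce-reduce conflicts

Augment with D' → D and build the canonical LR(0) collection (I0 = CLOSURE({[D' → . D]}), then GOTO on every symbol after a dot until no new states appear). It has 10 states:
  I0: { [B → . g num], [B → .], [C → . B num], [C → . num +], [D → . *], [D → . C], [D' → . D] }  — shift, reduce
  I1: { [D → * .] }  — reduce
  I2: { [C → B . num] }  — shift
  I3: { [D → C .] }  — reduce
  I4: { [D' → D .] }  — accept
  I5: { [B → g . num] }  — shift
  I6: { [C → num . +] }  — shift
  I7: { [C → num + .] }  — reduce
  I8: { [B → g num .] }  — reduce
  I9: { [C → B num .] }  — reduce

No state contains more than one complete item.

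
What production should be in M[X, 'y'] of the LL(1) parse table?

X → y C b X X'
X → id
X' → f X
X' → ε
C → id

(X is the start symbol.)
X → y C b X X'

To find M[X, 'y'], we find productions for X where 'y' is in the predict set (PREDICT(N → α) = (FIRST(α) \ {ε}) ∪ (FOLLOW(N) if α ⇒* ε)).

X → y C b X X': PREDICT = { 'y' }
  'y' is in predict set, so this production goes in M[X, 'y']
X → id: PREDICT = { 'id' }

M[X, 'y'] = X → y C b X X'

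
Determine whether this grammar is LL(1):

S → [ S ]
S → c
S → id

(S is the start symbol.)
A grammar is LL(1) if for each non-terminal N with multiple productions, the predict sets of those productions are pairwise disjoint, where PREDICT(N → α) = (FIRST(α) \ {ε}) ∪ (FOLLOW(N) if α ⇒* ε).

For S:
  PREDICT(S → '[' S ']') = { '[' }
  PREDICT(S → c) = { 'c' }
  PREDICT(S → id) = { 'id' }

All predict sets are disjoint. The grammar IS LL(1).

Answer: Yes, the grammar is LL(1).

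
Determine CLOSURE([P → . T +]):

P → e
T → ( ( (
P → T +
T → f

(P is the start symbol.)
To compute CLOSURE, for each item [A → α.Bβ] where B is a non-terminal, add [B → .γ] for all productions B → γ; repeat for the newly added items until nothing changes.

Start with: [P → . T +]
  [P → . T +] has the dot before T: add [T → . ( ( (], [T → . f]
No further items can be added.

CLOSURE = { [P → . T +], [T → . ( ( (], [T → . f] }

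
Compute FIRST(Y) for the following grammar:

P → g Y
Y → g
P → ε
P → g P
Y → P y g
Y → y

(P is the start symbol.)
To compute FIRST(Y), examine every production with Y on the left-hand side, reading each right-hand side left to right until a non-nullable symbol is reached.

FIRST sets of the other non-terminals involved (by the same procedure, iterated to a fixed point):
  FIRST(P) = { 'g', ε }

From Y → g:
  - g is a terminal: add 'g' and stop
From Y → P y g:
  - P is a non-terminal: add FIRST(P) \ {ε} = { 'g' }
    P is nullable, so continue to the next symbol
  - y is a terminal: add 'y' and stop
From Y → y:
  - y is a terminal: add 'y' and stop

Collecting: FIRST(Y) = { 'g', 'y' }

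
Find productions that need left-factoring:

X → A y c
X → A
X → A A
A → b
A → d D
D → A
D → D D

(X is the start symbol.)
Yes, X has productions with common prefix 'A'

Left-factoring is needed when two productions for the same non-terminal
share a common prefix on the right-hand side.

Productions for X:
  X → A y c
  X → A
  X → A A
Productions for A:
  A → b
  A → d D
Productions for D:
  D → A
  D → D D

Found common prefix 'A' in productions for X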